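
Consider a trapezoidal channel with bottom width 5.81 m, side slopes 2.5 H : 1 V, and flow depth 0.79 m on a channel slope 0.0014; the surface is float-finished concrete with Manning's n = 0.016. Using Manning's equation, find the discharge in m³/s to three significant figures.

10.4 m³/s

A = (b + z·y)·y = (5.81 + 2.5×0.79)×0.79 = 6.150 m²
P = b + 2y√(1+z²) = 5.81 + 2×0.79×√(1+2.5²) = 10.06 m
R = A/P = 6.150/10.06 = 0.6111 m
Q = (1/n)·A·R^(2/3)·S^(1/2) = (1/0.016) × 6.150 × 0.6111^(2/3) × 0.0014^(1/2) = 10.36 m³/s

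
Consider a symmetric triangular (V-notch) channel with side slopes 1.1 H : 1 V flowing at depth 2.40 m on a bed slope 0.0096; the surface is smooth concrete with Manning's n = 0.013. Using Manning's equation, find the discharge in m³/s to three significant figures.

A = z·y² = 1.1×2.40² = 6.336 m²
P = 2y√(1+z²) = 2×2.40×√(1+1.1²) = 7.136 m
R = A/P = 6.336/7.136 = 0.8879 m
Q = (1/n)·A·R^(2/3)·S^(1/2) = (1/0.013) × 6.336 × 0.8879^(2/3) × 0.0096^(1/2) = 44.12 m³/s

44.1 m³/s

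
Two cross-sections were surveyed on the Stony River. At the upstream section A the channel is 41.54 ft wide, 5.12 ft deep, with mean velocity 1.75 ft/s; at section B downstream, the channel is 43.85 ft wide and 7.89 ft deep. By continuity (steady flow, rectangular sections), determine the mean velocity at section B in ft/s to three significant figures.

Q = A₁V₁ = (41.54×5.12) × 1.75 = 372.2 ft³/s
A₂ = 43.85 × 7.89 = 346.0 ft²
V₂ = Q/A₂ = 372.2/346.0 = 1.076 ft/s

1.08 ft/s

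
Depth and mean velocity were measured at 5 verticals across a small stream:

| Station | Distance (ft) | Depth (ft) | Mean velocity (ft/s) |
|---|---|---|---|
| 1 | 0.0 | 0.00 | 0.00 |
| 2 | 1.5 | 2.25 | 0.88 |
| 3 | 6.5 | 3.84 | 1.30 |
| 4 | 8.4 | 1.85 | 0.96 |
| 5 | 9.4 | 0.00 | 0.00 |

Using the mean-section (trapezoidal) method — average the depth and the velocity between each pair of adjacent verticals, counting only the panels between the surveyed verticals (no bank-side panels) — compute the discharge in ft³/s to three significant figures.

Panel 1-2: Δb = 1.5 ft, d̄ = (0.00+2.25)/2 = 1.125, v̄ = (0.00+0.88)/2 = 0.44 → q = 1.5×1.125×0.44 = 0.7425 ft³/s
Panel 2-3: Δb = 5 ft, d̄ = (2.25+3.84)/2 = 3.045, v̄ = (0.88+1.30)/2 = 1.09 → q = 5×3.045×1.09 = 16.60 ft³/s
Panel 3-4: Δb = 1.9 ft, d̄ = (3.84+1.85)/2 = 2.845, v̄ = (1.30+0.96)/2 = 1.13 → q = 1.9×2.845×1.13 = 6.108 ft³/s
Panel 4-5: Δb = 1 ft, d̄ = (1.85+0.00)/2 = 0.925, v̄ = (0.96+0.00)/2 = 0.48 → q = 1×0.925×0.48 = 0.4440 ft³/s
Q = Σ q = 23.89 ft³/s

23.9 ft³/s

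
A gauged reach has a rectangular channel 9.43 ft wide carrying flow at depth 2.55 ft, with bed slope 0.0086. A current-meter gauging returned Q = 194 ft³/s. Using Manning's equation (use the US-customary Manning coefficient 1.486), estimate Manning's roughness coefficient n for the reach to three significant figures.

0.0239

A = b·y = 9.43 × 2.55 = 24.05 ft²
P = b + 2y = 9.43 + 2×2.55 = 14.53 ft
R = A/P = 24.05/14.53 = 1.655 ft
n = (1.486/Q)·A·R^(2/3)·S^(1/2) = (1.486/194) × 24.05 × 1.399 × 0.09274 = 0.02390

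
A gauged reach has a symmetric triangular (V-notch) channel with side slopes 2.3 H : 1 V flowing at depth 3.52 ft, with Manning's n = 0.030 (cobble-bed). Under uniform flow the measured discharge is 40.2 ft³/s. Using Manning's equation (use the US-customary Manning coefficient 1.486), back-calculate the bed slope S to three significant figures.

0.000428

A = z·y² = 2.3×3.52² = 28.50 ft²
P = 2y√(1+z²) = 2×3.52×√(1+2.3²) = 17.66 ft
R = A/P = 28.50/17.66 = 1.614 ft
S = (Q·n / (1.486·A·R^(2/3)))² = (40.2×0.030 / (1.486×28.50×1.376))² = 0.0004284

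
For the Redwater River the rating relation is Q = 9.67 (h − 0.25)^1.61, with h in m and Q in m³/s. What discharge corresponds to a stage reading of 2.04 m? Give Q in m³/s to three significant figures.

Q = 9.67 × (2.04 − 0.25)^1.61 = 9.67 × 1.79^1.61 = 24.69 m³/s

24.7 m³/s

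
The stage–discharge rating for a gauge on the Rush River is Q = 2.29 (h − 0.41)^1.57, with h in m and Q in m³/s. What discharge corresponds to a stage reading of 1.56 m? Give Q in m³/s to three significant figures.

2.85 m³/s

Q = 2.29 × (1.56 − 0.41)^1.57 = 2.29 × 1.15^1.57 = 2.852 m³/s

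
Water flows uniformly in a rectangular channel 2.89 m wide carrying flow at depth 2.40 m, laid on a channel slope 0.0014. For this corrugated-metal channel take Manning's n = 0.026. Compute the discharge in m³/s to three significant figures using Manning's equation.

9.32 m³/s

A = b·y = 2.89 × 2.40 = 6.936 m²
P = b + 2y = 2.89 + 2×2.40 = 7.690 m
R = A/P = 6.936/7.690 = 0.9020 m
Q = (1/n)·A·R^(2/3)·S^(1/2) = (1/0.026) × 6.936 × 0.9020^(2/3) × 0.0014^(1/2) = 9.318 m³/s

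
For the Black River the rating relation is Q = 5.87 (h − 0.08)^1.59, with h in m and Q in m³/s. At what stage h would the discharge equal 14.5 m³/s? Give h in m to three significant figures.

h − h₀ = (Q/C)^(1/b) = (14.5/5.87)^(1/1.59) = 1.766 m
h = 0.08 + 1.766 = 1.846 m

1.85 m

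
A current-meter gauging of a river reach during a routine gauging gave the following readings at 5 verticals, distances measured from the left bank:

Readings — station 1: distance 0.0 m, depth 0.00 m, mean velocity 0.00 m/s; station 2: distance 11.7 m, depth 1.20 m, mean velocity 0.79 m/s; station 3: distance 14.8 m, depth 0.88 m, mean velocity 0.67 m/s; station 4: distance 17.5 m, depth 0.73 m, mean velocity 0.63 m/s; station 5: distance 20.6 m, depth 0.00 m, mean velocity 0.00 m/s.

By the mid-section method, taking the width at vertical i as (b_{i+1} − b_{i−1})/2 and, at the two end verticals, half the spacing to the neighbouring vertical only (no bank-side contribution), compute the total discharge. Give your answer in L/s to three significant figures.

w_2 = (14.8 − 0.0)/2 = 7.4 m; q_2 = 0.79 × 1.20 × 7.4 = 7.015 m³/s
w_3 = (17.5 − 11.7)/2 = 2.9 m; q_3 = 0.67 × 0.88 × 2.9 = 1.710 m³/s
w_4 = (20.6 − 14.8)/2 = 2.9 m; q_4 = 0.63 × 0.73 × 2.9 = 1.334 m³/s
Stations 1, 5 contribute zero (depth or velocity is 0).
Q = Σ qᵢ = 10.06 m³/s
= 10.06 × 1000 = 10060 L/s

10100 L/s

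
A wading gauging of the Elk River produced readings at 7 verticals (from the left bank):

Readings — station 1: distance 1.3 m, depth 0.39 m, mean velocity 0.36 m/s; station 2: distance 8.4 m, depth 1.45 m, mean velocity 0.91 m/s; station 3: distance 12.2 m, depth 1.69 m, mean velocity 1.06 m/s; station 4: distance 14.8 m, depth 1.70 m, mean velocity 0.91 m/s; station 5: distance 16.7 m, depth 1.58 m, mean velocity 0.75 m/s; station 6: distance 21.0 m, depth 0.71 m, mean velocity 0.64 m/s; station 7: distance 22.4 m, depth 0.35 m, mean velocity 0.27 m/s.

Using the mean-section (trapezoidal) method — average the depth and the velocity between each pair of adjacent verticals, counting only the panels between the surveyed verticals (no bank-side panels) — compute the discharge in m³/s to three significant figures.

Panel 1-2: Δb = 7.1 m, d̄ = (0.39+1.45)/2 = 0.92, v̄ = (0.36+0.91)/2 = 0.635 → q = 7.1×0.92×0.635 = 4.148 m³/s
Panel 2-3: Δb = 3.8 m, d̄ = (1.45+1.69)/2 = 1.57, v̄ = (0.91+1.06)/2 = 0.985 → q = 3.8×1.57×0.985 = 5.877 m³/s
Panel 3-4: Δb = 2.6 m, d̄ = (1.69+1.70)/2 = 1.695, v̄ = (1.06+0.91)/2 = 0.985 → q = 2.6×1.695×0.985 = 4.341 m³/s
Panel 4-5: Δb = 1.9 m, d̄ = (1.70+1.58)/2 = 1.64, v̄ = (0.91+0.75)/2 = 0.83 → q = 1.9×1.64×0.83 = 2.586 m³/s
Panel 5-6: Δb = 4.3 m, d̄ = (1.58+0.71)/2 = 1.145, v̄ = (0.75+0.64)/2 = 0.695 → q = 4.3×1.145×0.695 = 3.422 m³/s
Panel 6-7: Δb = 1.4 m, d̄ = (0.71+0.35)/2 = 0.53, v̄ = (0.64+0.27)/2 = 0.455 → q = 1.4×0.53×0.455 = 0.3376 m³/s
Q = Σ q = 20.71 m³/s

20.7 m³/s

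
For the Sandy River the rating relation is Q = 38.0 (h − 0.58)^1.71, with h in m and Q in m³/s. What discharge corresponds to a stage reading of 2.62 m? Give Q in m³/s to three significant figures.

Q = 38.0 × (2.62 − 0.58)^1.71 = 38.0 × 2.04^1.71 = 128.6 m³/s

129 m³/s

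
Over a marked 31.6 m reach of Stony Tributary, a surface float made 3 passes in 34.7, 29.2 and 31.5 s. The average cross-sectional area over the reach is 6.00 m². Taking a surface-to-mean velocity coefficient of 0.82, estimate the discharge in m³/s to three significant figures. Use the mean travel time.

4.89 m³/s

t̄ = (34.7 + 29.2 + 31.5) / 3 = 31.8 s
v_surface = L / t̄ = 31.6 / 31.8 = 0.9937 m/s
v_mean = 0.82 × 0.9937 = 0.8148 m/s
Q = A × v_mean = 6.00 × 0.8148 = 4.889 m³/s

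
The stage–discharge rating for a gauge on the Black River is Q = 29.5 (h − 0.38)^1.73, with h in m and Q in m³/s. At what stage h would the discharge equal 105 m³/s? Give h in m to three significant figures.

h − h₀ = (Q/C)^(1/b) = (105/29.5)^(1/1.73) = 2.083 m
h = 0.38 + 2.083 = 2.463 m

2.46 m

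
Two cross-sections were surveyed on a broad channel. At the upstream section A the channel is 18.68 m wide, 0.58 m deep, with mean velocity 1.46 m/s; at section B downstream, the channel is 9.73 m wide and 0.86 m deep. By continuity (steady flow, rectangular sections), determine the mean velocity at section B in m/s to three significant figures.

Q = A₁V₁ = (18.68×0.58) × 1.46 = 15.82 m³/s
A₂ = 9.73 × 0.86 = 8.368 m²
V₂ = Q/A₂ = 15.82/8.368 = 1.890 m/s

1.89 m/s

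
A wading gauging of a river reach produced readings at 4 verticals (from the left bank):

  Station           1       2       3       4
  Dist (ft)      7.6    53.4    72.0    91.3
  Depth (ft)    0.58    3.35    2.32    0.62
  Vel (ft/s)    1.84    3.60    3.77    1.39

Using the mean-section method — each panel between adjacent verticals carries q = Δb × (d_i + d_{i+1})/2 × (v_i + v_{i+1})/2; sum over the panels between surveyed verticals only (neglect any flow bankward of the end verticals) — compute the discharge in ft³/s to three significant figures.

512 ft³/s

Panel 1-2: Δb = 45.8 ft, d̄ = (0.58+3.35)/2 = 1.965, v̄ = (1.84+3.60)/2 = 2.72 → q = 45.8×1.965×2.72 = 244.8 ft³/s
Panel 2-3: Δb = 18.6 ft, d̄ = (3.35+2.32)/2 = 2.835, v̄ = (3.60+3.77)/2 = 3.685 → q = 18.6×2.835×3.685 = 194.3 ft³/s
Panel 3-4: Δb = 19.3 ft, d̄ = (2.32+0.62)/2 = 1.47, v̄ = (3.77+1.39)/2 = 2.58 → q = 19.3×1.47×2.58 = 73.20 ft³/s
Q = Σ q = 512.3 ft³/s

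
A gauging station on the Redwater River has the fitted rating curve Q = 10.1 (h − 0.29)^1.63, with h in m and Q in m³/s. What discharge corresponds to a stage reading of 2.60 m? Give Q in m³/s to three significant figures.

Q = 10.1 × (2.60 − 0.29)^1.63 = 10.1 × 2.31^1.63 = 39.54 m³/s

39.5 m³/s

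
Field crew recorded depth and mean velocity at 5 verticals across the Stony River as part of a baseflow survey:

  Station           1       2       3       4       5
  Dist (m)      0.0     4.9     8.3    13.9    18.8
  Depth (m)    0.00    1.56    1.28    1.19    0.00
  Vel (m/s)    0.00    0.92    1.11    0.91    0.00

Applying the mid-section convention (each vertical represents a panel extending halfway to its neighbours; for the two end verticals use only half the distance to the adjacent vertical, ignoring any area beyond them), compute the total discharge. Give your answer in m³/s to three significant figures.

w_2 = (8.3 − 0.0)/2 = 4.15 m; q_2 = 0.92 × 1.56 × 4.15 = 5.956 m³/s
w_3 = (13.9 − 4.9)/2 = 4.5 m; q_3 = 1.11 × 1.28 × 4.5 = 6.394 m³/s
w_4 = (18.8 − 8.3)/2 = 5.25 m; q_4 = 0.91 × 1.19 × 5.25 = 5.685 m³/s
Stations 1, 5 contribute zero (depth or velocity is 0).
Q = Σ qᵢ = 18.03 m³/s

18.0 m³/s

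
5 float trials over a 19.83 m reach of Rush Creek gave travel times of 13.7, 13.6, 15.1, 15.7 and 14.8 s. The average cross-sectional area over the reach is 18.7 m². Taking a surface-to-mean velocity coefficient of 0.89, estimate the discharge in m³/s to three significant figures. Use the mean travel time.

22.6 m³/s

t̄ = (13.7 + 13.6 + 15.1 + 15.7 + 14.8) / 5 = 14.58 s
v_surface = L / t̄ = 19.83 / 14.58 = 1.360 m/s
v_mean = 0.89 × 1.360 = 1.210 m/s
Q = A × v_mean = 18.7 × 1.210 = 22.64 m³/s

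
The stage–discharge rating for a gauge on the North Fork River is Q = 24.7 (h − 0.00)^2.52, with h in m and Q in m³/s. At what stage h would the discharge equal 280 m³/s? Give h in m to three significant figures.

h − h₀ = (Q/C)^(1/b) = (280/24.7)^(1/2.52) = 2.621 m
h = 0.00 + 2.621 = 2.621 m

2.62 m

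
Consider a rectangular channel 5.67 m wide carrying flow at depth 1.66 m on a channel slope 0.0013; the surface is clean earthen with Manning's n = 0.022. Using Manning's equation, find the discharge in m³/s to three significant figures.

A = b·y = 5.67 × 1.66 = 9.412 m²
P = b + 2y = 5.67 + 2×1.66 = 8.990 m
R = A/P = 9.412/8.990 = 1.047 m
Q = (1/n)·A·R^(2/3)·S^(1/2) = (1/0.022) × 9.412 × 1.047^(2/3) × 0.0013^(1/2) = 15.90 m³/s

15.9 m³/s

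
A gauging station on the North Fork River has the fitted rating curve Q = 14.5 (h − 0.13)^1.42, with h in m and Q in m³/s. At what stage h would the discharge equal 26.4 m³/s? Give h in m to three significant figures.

1.65 m

h − h₀ = (Q/C)^(1/b) = (26.4/14.5)^(1/1.42) = 1.525 m
h = 0.13 + 1.525 = 1.655 m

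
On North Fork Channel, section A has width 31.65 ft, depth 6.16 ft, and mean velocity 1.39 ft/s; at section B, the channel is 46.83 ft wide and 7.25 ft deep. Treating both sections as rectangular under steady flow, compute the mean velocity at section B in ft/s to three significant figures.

Q = A₁V₁ = (31.65×6.16) × 1.39 = 271.0 ft³/s
A₂ = 46.83 × 7.25 = 339.5 ft²
V₂ = Q/A₂ = 271.0/339.5 = 0.7982 ft/s

0.798 ft/s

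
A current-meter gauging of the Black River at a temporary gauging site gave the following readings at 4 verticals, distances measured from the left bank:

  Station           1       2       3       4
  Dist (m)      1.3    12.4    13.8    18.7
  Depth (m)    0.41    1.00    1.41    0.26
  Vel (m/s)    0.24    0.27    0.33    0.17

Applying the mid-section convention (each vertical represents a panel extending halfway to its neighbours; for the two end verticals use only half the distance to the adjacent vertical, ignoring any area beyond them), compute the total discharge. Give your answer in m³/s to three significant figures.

3.81 m³/s

w_1 = (12.4 − 1.3)/2 = 5.55 m; q_1 = 0.24 × 0.41 × 5.55 = 0.5461 m³/s
w_2 = (13.8 − 1.3)/2 = 6.25 m; q_2 = 0.27 × 1.00 × 6.25 = 1.688 m³/s
w_3 = (18.7 − 12.4)/2 = 3.15 m; q_3 = 0.33 × 1.41 × 3.15 = 1.466 m³/s
w_4 = (18.7 − 13.8)/2 = 2.45 m; q_4 = 0.17 × 0.26 × 2.45 = 0.1083 m³/s
Q = Σ qᵢ = 3.808 m³/s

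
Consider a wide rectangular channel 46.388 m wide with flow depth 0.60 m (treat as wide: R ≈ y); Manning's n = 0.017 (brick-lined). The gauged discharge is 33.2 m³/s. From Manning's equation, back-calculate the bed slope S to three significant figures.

0.000813

A = b·y = 46.388 × 0.60 = 27.83 m²
Wide channel: R ≈ y = 0.60 m
S = (Q·n / (1·A·R^(2/3)))² = (33.2×0.017 / (1×27.83×0.7114))² = 0.0008126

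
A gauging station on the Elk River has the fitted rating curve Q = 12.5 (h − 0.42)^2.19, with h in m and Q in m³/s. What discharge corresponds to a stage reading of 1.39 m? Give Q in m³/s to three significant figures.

11.7 m³/s

Q = 12.5 × (1.39 − 0.42)^2.19 = 12.5 × 0.97^2.19 = 11.69 m³/s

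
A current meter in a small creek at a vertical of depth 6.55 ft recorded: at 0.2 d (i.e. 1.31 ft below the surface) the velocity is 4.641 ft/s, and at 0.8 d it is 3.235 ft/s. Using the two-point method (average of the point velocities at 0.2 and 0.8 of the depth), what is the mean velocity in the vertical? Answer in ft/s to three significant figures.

3.94 ft/s

v̄ = (4.641 + 3.235) / 2 = 3.938 ft/s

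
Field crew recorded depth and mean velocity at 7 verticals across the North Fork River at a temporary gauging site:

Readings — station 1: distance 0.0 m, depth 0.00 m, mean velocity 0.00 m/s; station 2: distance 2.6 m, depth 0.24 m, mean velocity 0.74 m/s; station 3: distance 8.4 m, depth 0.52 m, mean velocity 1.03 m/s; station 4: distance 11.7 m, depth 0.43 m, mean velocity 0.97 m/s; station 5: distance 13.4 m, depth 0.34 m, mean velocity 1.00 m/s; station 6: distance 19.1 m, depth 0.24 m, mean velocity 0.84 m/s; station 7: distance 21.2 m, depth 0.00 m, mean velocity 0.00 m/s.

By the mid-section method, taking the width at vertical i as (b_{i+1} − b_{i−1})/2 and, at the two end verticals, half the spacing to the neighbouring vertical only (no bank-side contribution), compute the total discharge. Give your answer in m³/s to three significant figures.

w_2 = (8.4 − 0.0)/2 = 4.2 m; q_2 = 0.74 × 0.24 × 4.2 = 0.7459 m³/s
w_3 = (11.7 − 2.6)/2 = 4.55 m; q_3 = 1.03 × 0.52 × 4.55 = 2.437 m³/s
w_4 = (13.4 − 8.4)/2 = 2.5 m; q_4 = 0.97 × 0.43 × 2.5 = 1.043 m³/s
w_5 = (19.1 − 11.7)/2 = 3.7 m; q_5 = 1.00 × 0.34 × 3.7 = 1.258 m³/s
w_6 = (21.2 − 13.4)/2 = 3.9 m; q_6 = 0.84 × 0.24 × 3.9 = 0.7862 m³/s
Stations 1, 7 contribute zero (depth or velocity is 0).
Q = Σ qᵢ = 6.270 m³/s

6.27 m³/s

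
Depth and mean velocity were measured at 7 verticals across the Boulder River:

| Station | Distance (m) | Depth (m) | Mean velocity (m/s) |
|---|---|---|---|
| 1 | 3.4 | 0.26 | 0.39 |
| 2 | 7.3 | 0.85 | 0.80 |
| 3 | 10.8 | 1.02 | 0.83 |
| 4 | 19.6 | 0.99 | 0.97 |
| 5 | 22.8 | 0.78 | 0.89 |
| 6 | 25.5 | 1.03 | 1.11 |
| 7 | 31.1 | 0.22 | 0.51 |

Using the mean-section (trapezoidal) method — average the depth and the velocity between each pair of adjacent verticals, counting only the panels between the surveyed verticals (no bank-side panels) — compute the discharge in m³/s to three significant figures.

Panel 1-2: Δb = 3.9 m, d̄ = (0.26+0.85)/2 = 0.555, v̄ = (0.39+0.80)/2 = 0.595 → q = 3.9×0.555×0.595 = 1.288 m³/s
Panel 2-3: Δb = 3.5 m, d̄ = (0.85+1.02)/2 = 0.935, v̄ = (0.80+0.83)/2 = 0.815 → q = 3.5×0.935×0.815 = 2.667 m³/s
Panel 3-4: Δb = 8.8 m, d̄ = (1.02+0.99)/2 = 1.005, v̄ = (0.83+0.97)/2 = 0.9 → q = 8.8×1.005×0.9 = 7.960 m³/s
Panel 4-5: Δb = 3.2 m, d̄ = (0.99+0.78)/2 = 0.885, v̄ = (0.97+0.89)/2 = 0.93 → q = 3.2×0.885×0.93 = 2.634 m³/s
Panel 5-6: Δb = 2.7 m, d̄ = (0.78+1.03)/2 = 0.905, v̄ = (0.89+1.11)/2 = 1 → q = 2.7×0.905×1 = 2.444 m³/s
Panel 6-7: Δb = 5.6 m, d̄ = (1.03+0.22)/2 = 0.625, v̄ = (1.11+0.51)/2 = 0.81 → q = 5.6×0.625×0.81 = 2.835 m³/s
Q = Σ q = 19.83 m³/s

19.8 m³/s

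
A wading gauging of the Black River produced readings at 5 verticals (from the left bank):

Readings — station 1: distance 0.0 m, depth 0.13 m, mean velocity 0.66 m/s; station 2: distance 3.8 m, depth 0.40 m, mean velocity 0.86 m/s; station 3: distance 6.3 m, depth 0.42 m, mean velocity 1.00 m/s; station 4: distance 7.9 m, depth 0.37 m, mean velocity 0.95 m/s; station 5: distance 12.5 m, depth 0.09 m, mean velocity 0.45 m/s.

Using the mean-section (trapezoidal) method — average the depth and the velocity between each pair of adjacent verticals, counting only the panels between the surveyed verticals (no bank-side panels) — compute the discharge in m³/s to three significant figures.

3.08 m³/s

Panel 1-2: Δb = 3.8 m, d̄ = (0.13+0.40)/2 = 0.265, v̄ = (0.66+0.86)/2 = 0.76 → q = 3.8×0.265×0.76 = 0.7653 m³/s
Panel 2-3: Δb = 2.5 m, d̄ = (0.40+0.42)/2 = 0.41, v̄ = (0.86+1.00)/2 = 0.93 → q = 2.5×0.41×0.93 = 0.9533 m³/s
Panel 3-4: Δb = 1.6 m, d̄ = (0.42+0.37)/2 = 0.395, v̄ = (1.00+0.95)/2 = 0.975 → q = 1.6×0.395×0.975 = 0.6162 m³/s
Panel 4-5: Δb = 4.6 m, d̄ = (0.37+0.09)/2 = 0.23, v̄ = (0.95+0.45)/2 = 0.7 → q = 4.6×0.23×0.7 = 0.7406 m³/s
Q = Σ q = 3.075 m³/s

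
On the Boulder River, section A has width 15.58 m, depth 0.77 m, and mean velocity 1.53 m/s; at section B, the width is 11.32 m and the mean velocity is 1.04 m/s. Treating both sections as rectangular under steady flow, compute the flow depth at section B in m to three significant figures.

1.56 m

Q = A₁V₁ = (15.58×0.77) × 1.53 = 18.35 m³/s
d₂ = Q/(b₂ V₂) = 18.35/(11.32×1.04) = 1.559 m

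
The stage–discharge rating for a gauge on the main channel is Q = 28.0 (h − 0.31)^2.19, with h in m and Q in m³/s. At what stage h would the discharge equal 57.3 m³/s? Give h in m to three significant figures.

h − h₀ = (Q/C)^(1/b) = (57.3/28.0)^(1/2.19) = 1.387 m
h = 0.31 + 1.387 = 1.697 m

1.70 m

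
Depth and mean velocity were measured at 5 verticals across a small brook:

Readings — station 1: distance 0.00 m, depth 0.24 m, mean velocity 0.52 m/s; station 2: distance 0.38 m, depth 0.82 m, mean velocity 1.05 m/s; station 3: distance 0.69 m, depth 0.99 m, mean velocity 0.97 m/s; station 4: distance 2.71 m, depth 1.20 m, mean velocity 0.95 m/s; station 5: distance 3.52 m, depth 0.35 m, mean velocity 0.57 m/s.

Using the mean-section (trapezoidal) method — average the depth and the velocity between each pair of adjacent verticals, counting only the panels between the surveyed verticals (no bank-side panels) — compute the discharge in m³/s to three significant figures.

3.04 m³/s

Panel 1-2: Δb = 0.38 m, d̄ = (0.24+0.82)/2 = 0.53, v̄ = (0.52+1.05)/2 = 0.785 → q = 0.38×0.53×0.785 = 0.1581 m³/s
Panel 2-3: Δb = 0.31 m, d̄ = (0.82+0.99)/2 = 0.905, v̄ = (1.05+0.97)/2 = 1.01 → q = 0.31×0.905×1.01 = 0.2834 m³/s
Panel 3-4: Δb = 2.02 m, d̄ = (0.99+1.20)/2 = 1.095, v̄ = (0.97+0.95)/2 = 0.96 → q = 2.02×1.095×0.96 = 2.123 m³/s
Panel 4-5: Δb = 0.81 m, d̄ = (1.20+0.35)/2 = 0.775, v̄ = (0.95+0.57)/2 = 0.76 → q = 0.81×0.775×0.76 = 0.4771 m³/s
Q = Σ q = 3.042 m³/s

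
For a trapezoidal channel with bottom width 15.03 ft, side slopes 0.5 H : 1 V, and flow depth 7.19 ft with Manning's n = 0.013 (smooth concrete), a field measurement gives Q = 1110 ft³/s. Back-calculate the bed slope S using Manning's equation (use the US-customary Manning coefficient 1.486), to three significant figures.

0.000751

A = (b + z·y)·y = (15.03 + 0.5×7.19)×7.19 = 133.9 ft²
P = b + 2y√(1+z²) = 15.03 + 2×7.19×√(1+0.5²) = 31.11 ft
R = A/P = 133.9/31.11 = 4.305 ft
S = (Q·n / (1.486·A·R^(2/3)))² = (1110×0.013 / (1.486×133.9×2.646))² = 0.0007509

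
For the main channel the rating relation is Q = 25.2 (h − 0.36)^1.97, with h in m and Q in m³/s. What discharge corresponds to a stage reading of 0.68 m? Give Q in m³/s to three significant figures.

2.67 m³/s

Q = 25.2 × (0.68 − 0.36)^1.97 = 25.2 × 0.32^1.97 = 2.670 m³/s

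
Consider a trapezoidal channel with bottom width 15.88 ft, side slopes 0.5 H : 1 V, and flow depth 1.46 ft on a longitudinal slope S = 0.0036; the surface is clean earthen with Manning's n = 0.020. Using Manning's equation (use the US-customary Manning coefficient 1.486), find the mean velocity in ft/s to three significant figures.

A = (b + z·y)·y = (15.88 + 0.5×1.46)×1.46 = 24.25 ft²
P = b + 2y√(1+z²) = 15.88 + 2×1.46×√(1+0.5²) = 19.14 ft
R = A/P = 24.25/19.14 = 1.267 ft
Q = (1.486/n)·A·R^(2/3)·S^(1/2) = (1.486/0.020) × 24.25 × 1.267^(2/3) × 0.0036^(1/2) = 126.6 ft³/s
V = Q/A = 126.6/24.25 = 5.219 ft/s

5.22 ft/s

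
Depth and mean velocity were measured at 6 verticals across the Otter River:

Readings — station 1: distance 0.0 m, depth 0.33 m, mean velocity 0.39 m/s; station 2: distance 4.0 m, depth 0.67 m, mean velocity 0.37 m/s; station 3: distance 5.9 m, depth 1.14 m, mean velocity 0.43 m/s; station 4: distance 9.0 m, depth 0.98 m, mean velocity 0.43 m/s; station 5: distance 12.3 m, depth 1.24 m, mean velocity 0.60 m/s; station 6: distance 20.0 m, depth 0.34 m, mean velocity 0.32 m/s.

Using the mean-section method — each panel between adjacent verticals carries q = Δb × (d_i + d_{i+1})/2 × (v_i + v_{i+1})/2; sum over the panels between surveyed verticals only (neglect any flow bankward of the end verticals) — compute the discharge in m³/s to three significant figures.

Panel 1-2: Δb = 4 m, d̄ = (0.33+0.67)/2 = 0.5, v̄ = (0.39+0.37)/2 = 0.38 → q = 4×0.5×0.38 = 0.7600 m³/s
Panel 2-3: Δb = 1.9 m, d̄ = (0.67+1.14)/2 = 0.905, v̄ = (0.37+0.43)/2 = 0.4 → q = 1.9×0.905×0.4 = 0.6878 m³/s
Panel 3-4: Δb = 3.1 m, d̄ = (1.14+0.98)/2 = 1.06, v̄ = (0.43+0.43)/2 = 0.43 → q = 3.1×1.06×0.43 = 1.413 m³/s
Panel 4-5: Δb = 3.3 m, d̄ = (0.98+1.24)/2 = 1.11, v̄ = (0.43+0.60)/2 = 0.515 → q = 3.3×1.11×0.515 = 1.886 m³/s
Panel 5-6: Δb = 7.7 m, d̄ = (1.24+0.34)/2 = 0.79, v̄ = (0.60+0.32)/2 = 0.46 → q = 7.7×0.79×0.46 = 2.798 m³/s
Q = Σ q = 7.545 m³/s

7.55 m³/s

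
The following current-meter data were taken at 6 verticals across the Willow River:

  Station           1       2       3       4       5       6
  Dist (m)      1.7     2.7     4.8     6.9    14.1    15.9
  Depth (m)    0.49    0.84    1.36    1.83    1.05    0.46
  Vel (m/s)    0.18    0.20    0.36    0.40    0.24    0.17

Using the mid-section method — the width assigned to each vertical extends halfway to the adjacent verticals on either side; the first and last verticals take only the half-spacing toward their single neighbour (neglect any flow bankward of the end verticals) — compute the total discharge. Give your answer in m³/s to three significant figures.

5.94 m³/s

w_1 = (2.7 − 1.7)/2 = 0.5 m; q_1 = 0.18 × 0.49 × 0.5 = 0.04410 m³/s
w_2 = (4.8 − 1.7)/2 = 1.55 m; q_2 = 0.20 × 0.84 × 1.55 = 0.2604 m³/s
w_3 = (6.9 − 2.7)/2 = 2.1 m; q_3 = 0.36 × 1.36 × 2.1 = 1.028 m³/s
w_4 = (14.1 − 4.8)/2 = 4.65 m; q_4 = 0.40 × 1.83 × 4.65 = 3.404 m³/s
w_5 = (15.9 − 6.9)/2 = 4.5 m; q_5 = 0.24 × 1.05 × 4.5 = 1.134 m³/s
w_6 = (15.9 − 14.1)/2 = 0.9 m; q_6 = 0.17 × 0.46 × 0.9 = 0.07038 m³/s
Q = Σ qᵢ = 5.941 m³/s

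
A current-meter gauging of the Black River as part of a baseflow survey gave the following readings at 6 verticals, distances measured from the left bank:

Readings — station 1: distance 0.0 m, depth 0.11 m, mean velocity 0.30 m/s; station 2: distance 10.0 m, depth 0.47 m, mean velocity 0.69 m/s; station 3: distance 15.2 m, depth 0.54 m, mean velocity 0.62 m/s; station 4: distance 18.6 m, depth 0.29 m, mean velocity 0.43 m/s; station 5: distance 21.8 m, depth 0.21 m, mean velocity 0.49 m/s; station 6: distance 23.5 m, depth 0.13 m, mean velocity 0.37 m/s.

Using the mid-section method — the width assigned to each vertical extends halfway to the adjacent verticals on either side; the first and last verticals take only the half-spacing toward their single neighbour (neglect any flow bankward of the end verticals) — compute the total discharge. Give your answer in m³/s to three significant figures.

4.77 m³/s

w_1 = (10.0 − 0.0)/2 = 5 m; q_1 = 0.30 × 0.11 × 5 = 0.1650 m³/s
w_2 = (15.2 − 0.0)/2 = 7.6 m; q_2 = 0.69 × 0.47 × 7.6 = 2.465 m³/s
w_3 = (18.6 − 10.0)/2 = 4.3 m; q_3 = 0.62 × 0.54 × 4.3 = 1.440 m³/s
w_4 = (21.8 − 15.2)/2 = 3.3 m; q_4 = 0.43 × 0.29 × 3.3 = 0.4115 m³/s
w_5 = (23.5 − 18.6)/2 = 2.45 m; q_5 = 0.49 × 0.21 × 2.45 = 0.2521 m³/s
w_6 = (23.5 − 21.8)/2 = 0.85 m; q_6 = 0.37 × 0.13 × 0.85 = 0.04089 m³/s
Q = Σ qᵢ = 4.774 m³/s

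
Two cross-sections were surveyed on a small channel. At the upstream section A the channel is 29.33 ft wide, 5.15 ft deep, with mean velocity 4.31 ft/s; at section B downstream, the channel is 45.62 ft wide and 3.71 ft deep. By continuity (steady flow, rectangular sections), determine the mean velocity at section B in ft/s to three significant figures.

Q = A₁V₁ = (29.33×5.15) × 4.31 = 651.0 ft³/s
A₂ = 45.62 × 3.71 = 169.3 ft²
V₂ = Q/A₂ = 651.0/169.3 = 3.847 ft/s

3.85 ft/s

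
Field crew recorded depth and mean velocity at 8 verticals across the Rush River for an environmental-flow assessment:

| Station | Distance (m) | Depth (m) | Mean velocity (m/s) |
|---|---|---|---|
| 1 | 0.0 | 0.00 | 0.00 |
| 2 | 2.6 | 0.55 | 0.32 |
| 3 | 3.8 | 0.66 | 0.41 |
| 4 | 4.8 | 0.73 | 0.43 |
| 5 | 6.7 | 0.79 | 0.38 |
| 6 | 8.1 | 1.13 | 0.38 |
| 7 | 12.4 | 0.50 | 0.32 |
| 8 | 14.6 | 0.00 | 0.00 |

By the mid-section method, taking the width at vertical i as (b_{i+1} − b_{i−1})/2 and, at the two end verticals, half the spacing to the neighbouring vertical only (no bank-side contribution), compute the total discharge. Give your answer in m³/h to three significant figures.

12000 m³/h

w_2 = (3.8 − 0.0)/2 = 1.9 m; q_2 = 0.32 × 0.55 × 1.9 = 0.3344 m³/s
w_3 = (4.8 − 2.6)/2 = 1.1 m; q_3 = 0.41 × 0.66 × 1.1 = 0.2977 m³/s
w_4 = (6.7 − 3.8)/2 = 1.45 m; q_4 = 0.43 × 0.73 × 1.45 = 0.4552 m³/s
w_5 = (8.1 − 4.8)/2 = 1.65 m; q_5 = 0.38 × 0.79 × 1.65 = 0.4953 m³/s
w_6 = (12.4 − 6.7)/2 = 2.85 m; q_6 = 0.38 × 1.13 × 2.85 = 1.224 m³/s
w_7 = (14.6 − 8.1)/2 = 3.25 m; q_7 = 0.32 × 0.50 × 3.25 = 0.5200 m³/s
Stations 1, 8 contribute zero (depth or velocity is 0).
Q = Σ qᵢ = 3.326 m³/s
= 3.326 × 3600 = 11970 m³/h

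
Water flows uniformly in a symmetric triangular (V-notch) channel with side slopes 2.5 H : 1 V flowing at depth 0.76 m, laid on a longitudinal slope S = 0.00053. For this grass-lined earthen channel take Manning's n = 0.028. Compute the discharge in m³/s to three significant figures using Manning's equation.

A = z·y² = 2.5×0.76² = 1.444 m²
P = 2y√(1+z²) = 2×0.76×√(1+2.5²) = 4.093 m
R = A/P = 1.444/4.093 = 0.3528 m
Q = (1/n)·A·R^(2/3)·S^(1/2) = (1/0.028) × 1.444 × 0.3528^(2/3) × 0.00053^(1/2) = 0.5928 m³/s

0.593 m³/s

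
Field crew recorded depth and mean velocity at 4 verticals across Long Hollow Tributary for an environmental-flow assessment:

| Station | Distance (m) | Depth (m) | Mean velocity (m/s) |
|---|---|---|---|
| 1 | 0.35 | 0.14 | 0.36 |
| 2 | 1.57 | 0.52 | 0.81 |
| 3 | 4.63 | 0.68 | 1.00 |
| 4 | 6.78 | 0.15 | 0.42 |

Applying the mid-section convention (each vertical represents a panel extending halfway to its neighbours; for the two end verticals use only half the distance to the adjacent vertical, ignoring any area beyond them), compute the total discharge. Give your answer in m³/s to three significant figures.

2.77 m³/s

w_1 = (1.57 − 0.35)/2 = 0.61 m; q_1 = 0.36 × 0.14 × 0.61 = 0.03074 m³/s
w_2 = (4.63 − 0.35)/2 = 2.14 m; q_2 = 0.81 × 0.52 × 2.14 = 0.9014 m³/s
w_3 = (6.78 − 1.57)/2 = 2.605 m; q_3 = 1.00 × 0.68 × 2.605 = 1.771 m³/s
w_4 = (6.78 − 4.63)/2 = 1.075 m; q_4 = 0.42 × 0.15 × 1.075 = 0.06773 m³/s
Q = Σ qᵢ = 2.771 m³/s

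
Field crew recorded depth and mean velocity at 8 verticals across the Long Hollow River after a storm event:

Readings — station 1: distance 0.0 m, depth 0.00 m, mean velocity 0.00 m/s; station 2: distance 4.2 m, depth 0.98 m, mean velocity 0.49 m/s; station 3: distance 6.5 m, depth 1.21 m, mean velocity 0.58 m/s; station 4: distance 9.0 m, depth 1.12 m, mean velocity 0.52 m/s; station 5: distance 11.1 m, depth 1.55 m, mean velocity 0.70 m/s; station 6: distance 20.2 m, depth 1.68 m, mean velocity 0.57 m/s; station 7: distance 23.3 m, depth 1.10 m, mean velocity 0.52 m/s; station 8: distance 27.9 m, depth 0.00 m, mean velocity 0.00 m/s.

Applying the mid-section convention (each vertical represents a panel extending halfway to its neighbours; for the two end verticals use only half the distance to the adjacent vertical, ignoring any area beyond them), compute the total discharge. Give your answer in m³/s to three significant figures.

18.7 m³/s

w_2 = (6.5 − 0.0)/2 = 3.25 m; q_2 = 0.49 × 0.98 × 3.25 = 1.561 m³/s
w_3 = (9.0 − 4.2)/2 = 2.4 m; q_3 = 0.58 × 1.21 × 2.4 = 1.684 m³/s
w_4 = (11.1 − 6.5)/2 = 2.3 m; q_4 = 0.52 × 1.12 × 2.3 = 1.340 m³/s
w_5 = (20.2 − 9.0)/2 = 5.6 m; q_5 = 0.70 × 1.55 × 5.6 = 6.076 m³/s
w_6 = (23.3 − 11.1)/2 = 6.1 m; q_6 = 0.57 × 1.68 × 6.1 = 5.841 m³/s
w_7 = (27.9 − 20.2)/2 = 3.85 m; q_7 = 0.52 × 1.10 × 3.85 = 2.202 m³/s
Stations 1, 8 contribute zero (depth or velocity is 0).
Q = Σ qᵢ = 18.70 m³/s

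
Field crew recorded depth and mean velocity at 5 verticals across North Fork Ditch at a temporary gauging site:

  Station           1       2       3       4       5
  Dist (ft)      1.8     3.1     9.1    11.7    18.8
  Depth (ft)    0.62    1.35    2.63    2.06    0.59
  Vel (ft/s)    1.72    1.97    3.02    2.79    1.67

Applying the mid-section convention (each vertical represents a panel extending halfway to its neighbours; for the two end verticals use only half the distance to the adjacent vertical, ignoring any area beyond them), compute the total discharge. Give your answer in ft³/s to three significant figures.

w_1 = (3.1 − 1.8)/2 = 0.65 ft; q_1 = 1.72 × 0.62 × 0.65 = 0.6932 ft³/s
w_2 = (9.1 − 1.8)/2 = 3.65 ft; q_2 = 1.97 × 1.35 × 3.65 = 9.707 ft³/s
w_3 = (11.7 − 3.1)/2 = 4.3 ft; q_3 = 3.02 × 2.63 × 4.3 = 34.15 ft³/s
w_4 = (18.8 − 9.1)/2 = 4.85 ft; q_4 = 2.79 × 2.06 × 4.85 = 27.87 ft³/s
w_5 = (18.8 − 11.7)/2 = 3.55 ft; q_5 = 1.67 × 0.59 × 3.55 = 3.498 ft³/s
Q = Σ qᵢ = 75.93 ft³/s

75.9 ft³/s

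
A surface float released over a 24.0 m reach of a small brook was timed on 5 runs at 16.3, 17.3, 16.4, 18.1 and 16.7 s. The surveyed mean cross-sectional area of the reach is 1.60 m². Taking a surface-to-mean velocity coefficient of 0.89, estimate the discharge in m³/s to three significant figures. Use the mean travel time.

t̄ = (16.3 + 17.3 + 16.4 + 18.1 + 16.7) / 5 = 16.96 s
v_surface = L / t̄ = 24.0 / 16.96 = 1.415 m/s
v_mean = 0.89 × 1.415 = 1.259 m/s
Q = A × v_mean = 1.60 × 1.259 = 2.015 m³/s

2.02 m³/s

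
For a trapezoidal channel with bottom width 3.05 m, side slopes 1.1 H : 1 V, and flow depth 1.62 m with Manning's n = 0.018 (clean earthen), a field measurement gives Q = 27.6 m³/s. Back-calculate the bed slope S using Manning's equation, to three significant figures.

0.00405

A = (b + z·y)·y = (3.05 + 1.1×1.62)×1.62 = 7.828 m²
P = b + 2y√(1+z²) = 3.05 + 2×1.62×√(1+1.1²) = 7.867 m
R = A/P = 7.828/7.867 = 0.9951 m
S = (Q·n / (1·A·R^(2/3)))² = (27.6×0.018 / (1×7.828×0.9967))² = 0.004055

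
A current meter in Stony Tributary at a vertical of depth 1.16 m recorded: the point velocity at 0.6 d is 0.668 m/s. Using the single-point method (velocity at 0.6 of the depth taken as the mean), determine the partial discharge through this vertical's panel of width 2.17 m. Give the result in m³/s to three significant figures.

1.68 m³/s

v̄ = v₀.₆ = 0.668 m/s
q = v̄ × d × w = 0.6680 × 1.16 × 2.17 = 1.681 m³/s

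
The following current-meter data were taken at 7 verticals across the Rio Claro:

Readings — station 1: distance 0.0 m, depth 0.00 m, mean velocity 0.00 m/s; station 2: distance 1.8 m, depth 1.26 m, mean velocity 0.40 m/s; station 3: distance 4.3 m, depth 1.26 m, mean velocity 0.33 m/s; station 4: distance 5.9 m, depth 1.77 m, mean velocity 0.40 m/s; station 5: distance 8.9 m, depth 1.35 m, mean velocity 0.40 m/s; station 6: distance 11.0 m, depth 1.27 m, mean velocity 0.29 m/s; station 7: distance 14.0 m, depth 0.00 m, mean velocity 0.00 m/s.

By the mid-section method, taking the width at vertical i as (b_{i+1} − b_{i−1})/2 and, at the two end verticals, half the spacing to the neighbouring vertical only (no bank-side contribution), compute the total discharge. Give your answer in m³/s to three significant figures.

w_2 = (4.3 − 0.0)/2 = 2.15 m; q_2 = 0.40 × 1.26 × 2.15 = 1.084 m³/s
w_3 = (5.9 − 1.8)/2 = 2.05 m; q_3 = 0.33 × 1.26 × 2.05 = 0.8524 m³/s
w_4 = (8.9 − 4.3)/2 = 2.3 m; q_4 = 0.40 × 1.77 × 2.3 = 1.628 m³/s
w_5 = (11.0 − 5.9)/2 = 2.55 m; q_5 = 0.40 × 1.35 × 2.55 = 1.377 m³/s
w_6 = (14.0 − 8.9)/2 = 2.55 m; q_6 = 0.29 × 1.27 × 2.55 = 0.9392 m³/s
Stations 1, 7 contribute zero (depth or velocity is 0).
Q = Σ qᵢ = 5.881 m³/s

5.88 m³/s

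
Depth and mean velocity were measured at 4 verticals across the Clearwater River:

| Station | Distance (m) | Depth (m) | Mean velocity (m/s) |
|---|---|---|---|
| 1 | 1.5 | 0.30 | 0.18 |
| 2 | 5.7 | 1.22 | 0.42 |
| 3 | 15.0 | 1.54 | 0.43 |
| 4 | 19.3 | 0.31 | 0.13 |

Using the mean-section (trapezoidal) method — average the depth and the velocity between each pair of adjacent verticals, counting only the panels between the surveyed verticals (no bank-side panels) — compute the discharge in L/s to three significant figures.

7530 L/s

Panel 1-2: Δb = 4.2 m, d̄ = (0.30+1.22)/2 = 0.76, v̄ = (0.18+0.42)/2 = 0.3 → q = 4.2×0.76×0.3 = 0.9576 m³/s
Panel 2-3: Δb = 9.3 m, d̄ = (1.22+1.54)/2 = 1.38, v̄ = (0.42+0.43)/2 = 0.425 → q = 9.3×1.38×0.425 = 5.454 m³/s
Panel 3-4: Δb = 4.3 m, d̄ = (1.54+0.31)/2 = 0.925, v̄ = (0.43+0.13)/2 = 0.28 → q = 4.3×0.925×0.28 = 1.114 m³/s
Q = Σ q = 7.526 m³/s
= 7.526 × 1000 = 7526 L/s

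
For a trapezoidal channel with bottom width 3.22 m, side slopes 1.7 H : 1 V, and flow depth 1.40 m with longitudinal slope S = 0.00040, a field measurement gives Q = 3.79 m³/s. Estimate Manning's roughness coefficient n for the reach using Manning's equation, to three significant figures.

A = (b + z·y)·y = (3.22 + 1.7×1.40)×1.40 = 7.840 m²
P = b + 2y√(1+z²) = 3.22 + 2×1.40×√(1+1.7²) = 8.742 m
R = A/P = 7.840/8.742 = 0.8968 m
n = (1/Q)·A·R^(2/3)·S^(1/2) = (1/3.79) × 7.840 × 0.9299 × 0.02000 = 0.03847

0.0385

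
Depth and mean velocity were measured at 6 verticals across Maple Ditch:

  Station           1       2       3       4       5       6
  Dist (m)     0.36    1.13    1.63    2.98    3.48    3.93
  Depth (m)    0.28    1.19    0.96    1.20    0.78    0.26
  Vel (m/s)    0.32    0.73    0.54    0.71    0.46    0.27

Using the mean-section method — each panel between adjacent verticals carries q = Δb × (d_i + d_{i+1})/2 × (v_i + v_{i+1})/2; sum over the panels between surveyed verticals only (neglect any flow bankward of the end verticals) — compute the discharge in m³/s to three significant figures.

1.92 m³/s

Panel 1-2: Δb = 0.77 m, d̄ = (0.28+1.19)/2 = 0.735, v̄ = (0.32+0.73)/2 = 0.525 → q = 0.77×0.735×0.525 = 0.2971 m³/s
Panel 2-3: Δb = 0.5 m, d̄ = (1.19+0.96)/2 = 1.075, v̄ = (0.73+0.54)/2 = 0.635 → q = 0.5×1.075×0.635 = 0.3413 m³/s
Panel 3-4: Δb = 1.35 m, d̄ = (0.96+1.20)/2 = 1.08, v̄ = (0.54+0.71)/2 = 0.625 → q = 1.35×1.08×0.625 = 0.9113 m³/s
Panel 4-5: Δb = 0.5 m, d̄ = (1.20+0.78)/2 = 0.99, v̄ = (0.71+0.46)/2 = 0.585 → q = 0.5×0.99×0.585 = 0.2896 m³/s
Panel 5-6: Δb = 0.45 m, d̄ = (0.78+0.26)/2 = 0.52, v̄ = (0.46+0.27)/2 = 0.365 → q = 0.45×0.52×0.365 = 0.08541 m³/s
Q = Σ q = 1.925 m³/s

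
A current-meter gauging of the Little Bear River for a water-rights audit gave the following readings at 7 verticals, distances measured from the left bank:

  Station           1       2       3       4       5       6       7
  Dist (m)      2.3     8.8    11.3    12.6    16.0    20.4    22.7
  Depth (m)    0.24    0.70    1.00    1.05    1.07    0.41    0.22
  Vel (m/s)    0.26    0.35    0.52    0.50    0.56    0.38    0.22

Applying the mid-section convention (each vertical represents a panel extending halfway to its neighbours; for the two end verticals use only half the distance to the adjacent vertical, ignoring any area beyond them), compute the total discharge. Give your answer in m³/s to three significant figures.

w_1 = (8.8 − 2.3)/2 = 3.25 m; q_1 = 0.26 × 0.24 × 3.25 = 0.2028 m³/s
w_2 = (11.3 − 2.3)/2 = 4.5 m; q_2 = 0.35 × 0.70 × 4.5 = 1.103 m³/s
w_3 = (12.6 − 8.8)/2 = 1.9 m; q_3 = 0.52 × 1.00 × 1.9 = 0.9880 m³/s
w_4 = (16.0 − 11.3)/2 = 2.35 m; q_4 = 0.50 × 1.05 × 2.35 = 1.234 m³/s
w_5 = (20.4 − 12.6)/2 = 3.9 m; q_5 = 0.56 × 1.07 × 3.9 = 2.337 m³/s
w_6 = (22.7 − 16.0)/2 = 3.35 m; q_6 = 0.38 × 0.41 × 3.35 = 0.5219 m³/s
w_7 = (22.7 − 20.4)/2 = 1.15 m; q_7 = 0.22 × 0.22 × 1.15 = 0.05566 m³/s
Q = Σ qᵢ = 6.442 m³/s

6.44 m³/s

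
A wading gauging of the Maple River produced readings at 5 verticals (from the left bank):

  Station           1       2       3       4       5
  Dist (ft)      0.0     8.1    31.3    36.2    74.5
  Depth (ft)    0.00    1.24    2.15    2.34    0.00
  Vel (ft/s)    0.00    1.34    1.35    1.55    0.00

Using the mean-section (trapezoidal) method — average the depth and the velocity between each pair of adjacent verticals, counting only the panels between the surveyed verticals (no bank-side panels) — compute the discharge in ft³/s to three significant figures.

Panel 1-2: Δb = 8.1 ft, d̄ = (0.00+1.24)/2 = 0.62, v̄ = (0.00+1.34)/2 = 0.67 → q = 8.1×0.62×0.67 = 3.365 ft³/s
Panel 2-3: Δb = 23.2 ft, d̄ = (1.24+2.15)/2 = 1.695, v̄ = (1.34+1.35)/2 = 1.345 → q = 23.2×1.695×1.345 = 52.89 ft³/s
Panel 3-4: Δb = 4.9 ft, d̄ = (2.15+2.34)/2 = 2.245, v̄ = (1.35+1.55)/2 = 1.45 → q = 4.9×2.245×1.45 = 15.95 ft³/s
Panel 4-5: Δb = 38.3 ft, d̄ = (2.34+0.00)/2 = 1.17, v̄ = (1.55+0.00)/2 = 0.775 → q = 38.3×1.17×0.775 = 34.73 ft³/s
Q = Σ q = 106.9 ft³/s

107 ft³/s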